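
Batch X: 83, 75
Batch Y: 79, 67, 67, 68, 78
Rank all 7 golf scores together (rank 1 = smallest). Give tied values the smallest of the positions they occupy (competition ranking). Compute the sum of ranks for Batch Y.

16

Sorted (ascending): 67, 67, 68, 75, 78, 79, 83
The 2 values of 67 occupy positions 1–2 → each gets rank 1.
Batch Y values → pooled ranks: 79→6, 67→1, 67→1, 68→3, 78→5
Rank sum = 6 + 1 + 1 + 3 + 5 = 16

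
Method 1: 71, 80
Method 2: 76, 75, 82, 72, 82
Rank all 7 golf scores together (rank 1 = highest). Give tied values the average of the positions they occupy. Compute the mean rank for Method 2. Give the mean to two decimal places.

3.60

Sorted (descending): 82, 82, 80, 76, 75, 72, 71
The 2 values of 82 occupy positions 1–2 → average rank (1+2)/2 = 1.5.
Method 2 values → pooled ranks: 76→4, 75→5, 82→1.5, 72→6, 82→1.5
Mean rank = (4 + 5 + 1.5 + 6 + 1.5) / 5 = 3.60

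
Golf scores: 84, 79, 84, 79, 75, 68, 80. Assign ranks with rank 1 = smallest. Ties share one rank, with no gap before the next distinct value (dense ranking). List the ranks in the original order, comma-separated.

Sorted (ascending): 68, 75, 79, 79, 80, 84, 84
The 2 values of 79 share dense rank 3.
The 2 values of 84 share dense rank 5.
Remaining distinct values take the next consecutive integers.

5, 3, 5, 3, 2, 1, 4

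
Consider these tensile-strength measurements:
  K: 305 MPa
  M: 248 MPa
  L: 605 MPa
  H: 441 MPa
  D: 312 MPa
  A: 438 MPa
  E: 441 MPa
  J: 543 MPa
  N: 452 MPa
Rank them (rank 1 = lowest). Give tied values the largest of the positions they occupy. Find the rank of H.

6

Sorted (ascending): 248, 305, 312, 438, 441, 441, 452, 543, 605
The 2 values of 441 occupy positions 5–6 → each gets rank 6.
H has value 441 MPa → rank 6.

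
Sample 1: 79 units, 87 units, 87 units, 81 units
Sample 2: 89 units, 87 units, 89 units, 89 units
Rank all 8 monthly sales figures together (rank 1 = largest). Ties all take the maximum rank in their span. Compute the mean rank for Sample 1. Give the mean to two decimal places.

Sorted (descending): 89, 89, 89, 87, 87, 87, 81, 79
The 3 values of 89 occupy positions 1–3 → each gets rank 3.
The 3 values of 87 occupy positions 4–6 → each gets rank 6.
Sample 1 values → pooled ranks: 79→8, 87→6, 87→6, 81→7
Mean rank = (8 + 6 + 6 + 7) / 4 = 6.75

6.75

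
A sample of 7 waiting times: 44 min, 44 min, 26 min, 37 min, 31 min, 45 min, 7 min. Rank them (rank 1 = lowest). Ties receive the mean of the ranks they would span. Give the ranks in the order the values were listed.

Sorted (ascending): 7, 26, 31, 37, 44, 44, 45
The 2 values of 44 occupy positions 5–6 → average rank (5+6)/2 = 5.5.

5.5, 5.5, 2, 4, 3, 7, 1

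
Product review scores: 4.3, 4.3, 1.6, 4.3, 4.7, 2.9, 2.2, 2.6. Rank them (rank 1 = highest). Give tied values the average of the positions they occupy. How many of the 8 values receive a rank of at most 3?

Sorted (descending): 4.7, 4.3, 4.3, 4.3, 2.9, 2.6, 2.2, 1.6
The 3 values of 4.3 occupy positions 2–4 → average rank 3.
Ranks ≤ 3: {1, 3, 3, 3} → 4 values.

4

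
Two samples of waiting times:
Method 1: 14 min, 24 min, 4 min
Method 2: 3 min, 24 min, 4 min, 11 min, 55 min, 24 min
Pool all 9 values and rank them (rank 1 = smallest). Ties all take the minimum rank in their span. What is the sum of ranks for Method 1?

13

Sorted (ascending): 3, 4, 4, 11, 14, 24, 24, 24, 55
The 2 values of 4 occupy positions 2–3 → each gets rank 2.
The 3 values of 24 occupy positions 6–8 → each gets rank 6.
Method 1 values → pooled ranks: 14→5, 24→6, 4→2
Rank sum = 5 + 6 + 2 = 13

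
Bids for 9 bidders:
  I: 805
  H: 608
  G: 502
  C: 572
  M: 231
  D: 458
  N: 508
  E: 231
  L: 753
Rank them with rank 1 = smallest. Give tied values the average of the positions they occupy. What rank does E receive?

Sorted (ascending): 231, 231, 458, 502, 508, 572, 608, 753, 805
The 2 values of 231 occupy positions 1–2 → average rank (1+2)/2 = 1.5.
E has value 231 → rank 1.5.

1.5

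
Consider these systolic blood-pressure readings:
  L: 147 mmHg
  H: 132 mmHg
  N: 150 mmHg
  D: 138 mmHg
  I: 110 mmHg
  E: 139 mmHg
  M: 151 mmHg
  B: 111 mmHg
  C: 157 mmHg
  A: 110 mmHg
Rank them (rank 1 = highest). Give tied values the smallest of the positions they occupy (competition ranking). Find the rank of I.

9

Sorted (descending): 157, 151, 150, 147, 139, 138, 132, 111, 110, 110
The 2 values of 110 occupy positions 9–10 → each gets rank 9.
I has value 110 mmHg → rank 9.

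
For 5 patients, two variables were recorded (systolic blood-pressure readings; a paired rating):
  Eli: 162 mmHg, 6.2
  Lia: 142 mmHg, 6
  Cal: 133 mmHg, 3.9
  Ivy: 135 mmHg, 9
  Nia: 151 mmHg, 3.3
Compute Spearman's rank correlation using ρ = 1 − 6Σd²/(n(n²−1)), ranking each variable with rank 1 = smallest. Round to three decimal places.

Ranks of variable 1: 5, 3, 1, 2, 4
Ranks of variable 2: 4, 3, 2, 5, 1
d = r₁ − r₂: 1, 0, -1, -3, 3
d²: 1, 0, 1, 9, 9; Σd² = 20
ρ = 1 − 6·20/(5·24) = 1 − 120/120 = 0.000

0.000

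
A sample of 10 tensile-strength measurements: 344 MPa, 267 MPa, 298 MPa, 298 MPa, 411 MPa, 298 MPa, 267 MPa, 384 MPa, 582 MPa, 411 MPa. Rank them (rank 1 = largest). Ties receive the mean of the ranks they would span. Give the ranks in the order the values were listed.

Sorted (descending): 582, 411, 411, 384, 344, 298, 298, 298, 267, 267
The 2 values of 411 occupy positions 2–3 → average rank (2+3)/2 = 2.5.
The 3 values of 298 occupy positions 6–8 → average rank 7.
The 2 values of 267 occupy positions 9–10 → average rank (9+10)/2 = 9.5.

5, 9.5, 7, 7, 2.5, 7, 9.5, 4, 1, 2.5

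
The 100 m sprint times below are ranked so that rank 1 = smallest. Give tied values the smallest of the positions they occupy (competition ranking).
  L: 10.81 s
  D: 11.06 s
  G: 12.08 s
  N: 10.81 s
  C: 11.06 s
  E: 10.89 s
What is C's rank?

4

Sorted (ascending): 10.81, 10.81, 10.89, 11.06, 11.06, 12.08
The 2 values of 10.81 occupy positions 1–2 → each gets rank 1.
The 2 values of 11.06 occupy positions 4–5 → each gets rank 4.
C has value 11.06 s → rank 4.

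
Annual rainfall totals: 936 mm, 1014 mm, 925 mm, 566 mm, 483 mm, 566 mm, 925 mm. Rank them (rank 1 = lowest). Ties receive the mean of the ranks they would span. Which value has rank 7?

Sorted (ascending): 483, 566, 566, 925, 925, 936, 1014
The 2 values of 566 occupy positions 2–3 → average rank (2+3)/2 = 2.5.
The 2 values of 925 occupy positions 4–5 → average rank (4+5)/2 = 4.5.
Rank 7 → value 1014.

1014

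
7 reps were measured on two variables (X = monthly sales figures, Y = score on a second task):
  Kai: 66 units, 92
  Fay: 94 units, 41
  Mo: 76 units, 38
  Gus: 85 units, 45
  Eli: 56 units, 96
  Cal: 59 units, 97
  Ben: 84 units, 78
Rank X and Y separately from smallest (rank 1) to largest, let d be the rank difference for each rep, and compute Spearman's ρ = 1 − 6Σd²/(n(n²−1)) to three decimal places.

-0.750

Ranks of variable 1: 3, 7, 4, 6, 1, 2, 5
Ranks of variable 2: 5, 2, 1, 3, 6, 7, 4
d = r₁ − r₂: -2, 5, 3, 3, -5, -5, 1
d²: 4, 25, 9, 9, 25, 25, 1; Σd² = 98
ρ = 1 − 6·98/(7·48) = 1 − 588/336 = -0.750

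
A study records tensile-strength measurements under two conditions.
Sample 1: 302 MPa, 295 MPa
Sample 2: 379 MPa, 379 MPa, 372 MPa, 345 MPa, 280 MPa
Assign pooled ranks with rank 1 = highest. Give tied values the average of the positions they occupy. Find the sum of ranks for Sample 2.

17

Sorted (descending): 379, 379, 372, 345, 302, 295, 280
The 2 values of 379 occupy positions 1–2 → average rank (1+2)/2 = 1.5.
Sample 2 values → pooled ranks: 379→1.5, 379→1.5, 372→3, 345→4, 280→7
Rank sum = 1.5 + 1.5 + 3 + 4 + 7 = 17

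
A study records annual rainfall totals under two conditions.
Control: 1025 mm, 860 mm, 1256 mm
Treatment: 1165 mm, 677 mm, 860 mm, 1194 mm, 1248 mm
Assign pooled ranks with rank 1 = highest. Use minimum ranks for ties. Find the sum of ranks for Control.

12

Sorted (descending): 1256, 1248, 1194, 1165, 1025, 860, 860, 677
The 2 values of 860 occupy positions 6–7 → each gets rank 6.
Control values → pooled ranks: 1025→5, 860→6, 1256→1
Rank sum = 5 + 6 + 1 = 12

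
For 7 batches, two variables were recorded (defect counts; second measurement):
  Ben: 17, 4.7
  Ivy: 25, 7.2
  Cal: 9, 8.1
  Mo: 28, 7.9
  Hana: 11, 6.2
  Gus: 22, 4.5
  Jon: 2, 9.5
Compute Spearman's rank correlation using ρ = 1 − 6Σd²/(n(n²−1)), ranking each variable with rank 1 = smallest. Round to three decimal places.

Ranks of variable 1: 4, 6, 2, 7, 3, 5, 1
Ranks of variable 2: 2, 4, 6, 5, 3, 1, 7
d = r₁ − r₂: 2, 2, -4, 2, 0, 4, -6
d²: 4, 4, 16, 4, 0, 16, 36; Σd² = 80
ρ = 1 − 6·80/(7·48) = 1 − 480/336 = -0.429

-0.429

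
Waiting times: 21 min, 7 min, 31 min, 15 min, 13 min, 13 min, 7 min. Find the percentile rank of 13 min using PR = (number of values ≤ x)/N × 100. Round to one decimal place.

57.1

N = 7.
Strictly below 13: 2. Equal to 13: 2.
PR = 4/7 × 100 = 57.1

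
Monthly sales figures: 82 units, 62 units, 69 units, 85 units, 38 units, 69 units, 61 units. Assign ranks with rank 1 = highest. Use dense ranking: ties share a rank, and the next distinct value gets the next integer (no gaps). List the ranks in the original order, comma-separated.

2, 4, 3, 1, 6, 3, 5

Sorted (descending): 85, 82, 69, 69, 62, 61, 38
The 2 values of 69 share dense rank 3.
Remaining distinct values take the next consecutive integers.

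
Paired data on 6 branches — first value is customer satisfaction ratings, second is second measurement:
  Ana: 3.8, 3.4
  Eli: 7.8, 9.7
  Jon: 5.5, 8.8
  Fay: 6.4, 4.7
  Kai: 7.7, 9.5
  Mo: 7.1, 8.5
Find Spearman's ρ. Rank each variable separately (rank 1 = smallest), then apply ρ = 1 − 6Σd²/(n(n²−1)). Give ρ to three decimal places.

0.829

Ranks of variable 1: 1, 6, 2, 3, 5, 4
Ranks of variable 2: 1, 6, 4, 2, 5, 3
d = r₁ − r₂: 0, 0, -2, 1, 0, 1
d²: 0, 0, 4, 1, 0, 1; Σd² = 6
ρ = 1 − 6·6/(6·35) = 1 − 36/210 = 0.829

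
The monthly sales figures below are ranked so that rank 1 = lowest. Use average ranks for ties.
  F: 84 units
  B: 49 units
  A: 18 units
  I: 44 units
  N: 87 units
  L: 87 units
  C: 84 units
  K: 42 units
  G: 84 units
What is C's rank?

6

Sorted (ascending): 18, 42, 44, 49, 84, 84, 84, 87, 87
The 3 values of 84 occupy positions 5–7 → average rank 6.
The 2 values of 87 occupy positions 8–9 → average rank (8+9)/2 = 8.5.
C has value 84 units → rank 6.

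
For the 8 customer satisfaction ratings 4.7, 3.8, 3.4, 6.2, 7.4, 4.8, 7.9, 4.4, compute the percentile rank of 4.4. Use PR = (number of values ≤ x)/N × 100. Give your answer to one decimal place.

37.5

N = 8.
Strictly below 4.4: 2. Equal to 4.4: 1.
PR = 3/8 × 100 = 37.5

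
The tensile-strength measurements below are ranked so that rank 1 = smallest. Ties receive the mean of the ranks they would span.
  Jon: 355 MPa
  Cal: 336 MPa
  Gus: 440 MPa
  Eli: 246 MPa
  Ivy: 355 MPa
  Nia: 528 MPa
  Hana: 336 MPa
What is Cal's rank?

Sorted (ascending): 246, 336, 336, 355, 355, 440, 528
The 2 values of 336 occupy positions 2–3 → average rank (2+3)/2 = 2.5.
The 2 values of 355 occupy positions 4–5 → average rank (4+5)/2 = 4.5.
Cal has value 336 MPa → rank 2.5.

2.5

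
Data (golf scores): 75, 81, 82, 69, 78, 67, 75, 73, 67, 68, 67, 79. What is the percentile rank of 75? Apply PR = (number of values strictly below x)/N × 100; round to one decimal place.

50.0

N = 12.
Strictly below 75: 6. Equal to 75: 2.
PR = 6/12 × 100 = 50.0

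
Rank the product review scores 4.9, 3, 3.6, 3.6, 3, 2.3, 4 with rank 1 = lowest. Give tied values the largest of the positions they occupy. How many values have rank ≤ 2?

1

Sorted (ascending): 2.3, 3, 3, 3.6, 3.6, 4, 4.9
The 2 values of 3 occupy positions 2–3 → each gets rank 3.
The 2 values of 3.6 occupy positions 4–5 → each gets rank 5.
Ranks ≤ 2: {1} → 1 value.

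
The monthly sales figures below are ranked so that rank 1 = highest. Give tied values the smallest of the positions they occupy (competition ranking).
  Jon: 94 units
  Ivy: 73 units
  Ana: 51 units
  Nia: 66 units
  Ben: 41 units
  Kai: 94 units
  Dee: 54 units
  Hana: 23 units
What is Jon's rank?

1

Sorted (descending): 94, 94, 73, 66, 54, 51, 41, 23
The 2 values of 94 occupy positions 1–2 → each gets rank 1.
Jon has value 94 units → rank 1.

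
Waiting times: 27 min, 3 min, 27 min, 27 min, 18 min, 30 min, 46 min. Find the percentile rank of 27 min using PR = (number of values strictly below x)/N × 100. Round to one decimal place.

28.6

N = 7.
Strictly below 27: 2. Equal to 27: 3.
PR = 2/7 × 100 = 28.6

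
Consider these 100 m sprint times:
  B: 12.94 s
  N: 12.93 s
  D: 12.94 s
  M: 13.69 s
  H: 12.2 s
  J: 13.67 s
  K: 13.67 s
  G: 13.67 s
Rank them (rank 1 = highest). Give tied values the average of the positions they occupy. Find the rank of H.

8

Sorted (descending): 13.69, 13.67, 13.67, 13.67, 12.94, 12.94, 12.93, 12.2
The 3 values of 13.67 occupy positions 2–4 → average rank 3.
The 2 values of 12.94 occupy positions 5–6 → average rank (5+6)/2 = 5.5.
H has value 12.2 s → rank 8.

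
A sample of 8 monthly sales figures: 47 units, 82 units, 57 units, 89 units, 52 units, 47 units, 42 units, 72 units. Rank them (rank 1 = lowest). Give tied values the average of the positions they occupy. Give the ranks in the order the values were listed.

Sorted (ascending): 42, 47, 47, 52, 57, 72, 82, 89
The 2 values of 47 occupy positions 2–3 → average rank (2+3)/2 = 2.5.

2.5, 7, 5, 8, 4, 2.5, 1, 6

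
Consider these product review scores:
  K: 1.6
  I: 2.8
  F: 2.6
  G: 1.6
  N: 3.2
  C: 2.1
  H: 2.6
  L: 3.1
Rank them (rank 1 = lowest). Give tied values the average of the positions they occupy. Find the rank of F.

4.5

Sorted (ascending): 1.6, 1.6, 2.1, 2.6, 2.6, 2.8, 3.1, 3.2
The 2 values of 1.6 occupy positions 1–2 → average rank (1+2)/2 = 1.5.
The 2 values of 2.6 occupy positions 4–5 → average rank (4+5)/2 = 4.5.
F has value 2.6 → rank 4.5.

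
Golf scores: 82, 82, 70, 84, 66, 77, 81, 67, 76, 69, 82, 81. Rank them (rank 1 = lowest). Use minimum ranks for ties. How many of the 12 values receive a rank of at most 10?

Sorted (ascending): 66, 67, 69, 70, 76, 77, 81, 81, 82, 82, 82, 84
The 2 values of 81 occupy positions 7–8 → each gets rank 7.
The 3 values of 82 occupy positions 9–11 → each gets rank 9.
Ranks ≤ 10: {1, 2, 3, 4, 5, 6, 7, 7, 9, 9, 9} → 11 values.

11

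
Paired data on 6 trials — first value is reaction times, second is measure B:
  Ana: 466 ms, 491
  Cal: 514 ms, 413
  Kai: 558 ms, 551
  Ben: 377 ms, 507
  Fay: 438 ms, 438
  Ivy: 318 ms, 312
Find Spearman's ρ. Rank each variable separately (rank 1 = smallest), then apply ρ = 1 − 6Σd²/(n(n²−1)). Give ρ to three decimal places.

0.486

Ranks of variable 1: 4, 5, 6, 2, 3, 1
Ranks of variable 2: 4, 2, 6, 5, 3, 1
d = r₁ − r₂: 0, 3, 0, -3, 0, 0
d²: 0, 9, 0, 9, 0, 0; Σd² = 18
ρ = 1 − 6·18/(6·35) = 1 − 108/210 = 0.486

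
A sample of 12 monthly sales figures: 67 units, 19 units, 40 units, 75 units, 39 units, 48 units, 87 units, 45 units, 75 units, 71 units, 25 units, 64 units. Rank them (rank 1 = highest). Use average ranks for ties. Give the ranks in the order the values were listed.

Sorted (descending): 87, 75, 75, 71, 67, 64, 48, 45, 40, 39, 25, 19
The 2 values of 75 occupy positions 2–3 → average rank (2+3)/2 = 2.5.

5, 12, 9, 2.5, 10, 7, 1, 8, 2.5, 4, 11, 6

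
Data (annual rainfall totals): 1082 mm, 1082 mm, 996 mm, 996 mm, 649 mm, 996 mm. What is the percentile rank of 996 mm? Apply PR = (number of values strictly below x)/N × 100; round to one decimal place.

N = 6.
Strictly below 996: 1. Equal to 996: 3.
PR = 1/6 × 100 = 16.7

16.7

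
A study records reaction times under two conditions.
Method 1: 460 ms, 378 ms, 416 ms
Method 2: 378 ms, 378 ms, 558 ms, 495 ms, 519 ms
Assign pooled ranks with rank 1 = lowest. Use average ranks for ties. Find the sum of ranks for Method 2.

25

Sorted (ascending): 378, 378, 378, 416, 460, 495, 519, 558
The 3 values of 378 occupy positions 1–3 → average rank 2.
Method 2 values → pooled ranks: 378→2, 378→2, 558→8, 495→6, 519→7
Rank sum = 2 + 2 + 8 + 6 + 7 = 25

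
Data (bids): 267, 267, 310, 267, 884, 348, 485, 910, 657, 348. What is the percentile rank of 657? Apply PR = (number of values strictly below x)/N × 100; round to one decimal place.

N = 10.
Strictly below 657: 7. Equal to 657: 1.
PR = 7/10 × 100 = 70.0

70.0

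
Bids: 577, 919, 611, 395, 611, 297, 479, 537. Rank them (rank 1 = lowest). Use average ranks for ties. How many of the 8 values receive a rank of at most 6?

5

Sorted (ascending): 297, 395, 479, 537, 577, 611, 611, 919
The 2 values of 611 occupy positions 6–7 → average rank (6+7)/2 = 6.5.
Ranks ≤ 6: {1, 2, 3, 4, 5} → 5 values.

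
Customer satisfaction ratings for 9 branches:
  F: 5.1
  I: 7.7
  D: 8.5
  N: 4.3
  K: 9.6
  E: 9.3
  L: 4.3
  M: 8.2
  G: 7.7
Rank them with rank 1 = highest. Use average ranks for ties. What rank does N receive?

8.5

Sorted (descending): 9.6, 9.3, 8.5, 8.2, 7.7, 7.7, 5.1, 4.3, 4.3
The 2 values of 7.7 occupy positions 5–6 → average rank (5+6)/2 = 5.5.
The 2 values of 4.3 occupy positions 8–9 → average rank (8+9)/2 = 8.5.
N has value 4.3 → rank 8.5.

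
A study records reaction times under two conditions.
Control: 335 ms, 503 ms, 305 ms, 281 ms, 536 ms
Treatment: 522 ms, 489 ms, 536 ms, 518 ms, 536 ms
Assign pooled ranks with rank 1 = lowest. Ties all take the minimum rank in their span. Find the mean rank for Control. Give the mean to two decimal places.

3.80

Sorted (ascending): 281, 305, 335, 489, 503, 518, 522, 536, 536, 536
The 3 values of 536 occupy positions 8–10 → each gets rank 8.
Control values → pooled ranks: 335→3, 503→5, 305→2, 281→1, 536→8
Mean rank = (3 + 5 + 2 + 1 + 8) / 5 = 3.80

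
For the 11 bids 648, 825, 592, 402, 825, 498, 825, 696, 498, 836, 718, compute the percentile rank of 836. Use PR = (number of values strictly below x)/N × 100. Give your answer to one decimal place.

N = 11.
Strictly below 836: 10. Equal to 836: 1.
PR = 10/11 × 100 = 90.9

90.9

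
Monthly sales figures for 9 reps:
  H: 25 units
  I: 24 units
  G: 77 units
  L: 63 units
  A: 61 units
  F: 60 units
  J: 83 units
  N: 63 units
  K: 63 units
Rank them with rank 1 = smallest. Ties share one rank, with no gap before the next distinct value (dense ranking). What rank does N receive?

Sorted (ascending): 24, 25, 60, 61, 63, 63, 63, 77, 83
The 3 values of 63 share dense rank 5.
Remaining distinct values take the next consecutive integers.
N has value 63 units → rank 5.

5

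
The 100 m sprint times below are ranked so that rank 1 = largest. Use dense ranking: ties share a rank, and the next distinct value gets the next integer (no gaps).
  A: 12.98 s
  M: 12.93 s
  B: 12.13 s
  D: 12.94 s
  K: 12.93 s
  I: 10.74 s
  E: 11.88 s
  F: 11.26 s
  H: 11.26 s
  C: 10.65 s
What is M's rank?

Sorted (descending): 12.98, 12.94, 12.93, 12.93, 12.13, 11.88, 11.26, 11.26, 10.74, 10.65
The 2 values of 12.93 share dense rank 3.
The 2 values of 11.26 share dense rank 6.
Remaining distinct values take the next consecutive integers.
M has value 12.93 s → rank 3.

3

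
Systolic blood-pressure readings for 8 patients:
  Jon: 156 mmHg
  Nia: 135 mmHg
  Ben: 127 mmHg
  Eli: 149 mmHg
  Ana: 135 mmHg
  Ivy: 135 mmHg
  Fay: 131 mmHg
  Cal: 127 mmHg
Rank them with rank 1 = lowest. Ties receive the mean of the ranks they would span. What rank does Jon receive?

8

Sorted (ascending): 127, 127, 131, 135, 135, 135, 149, 156
The 2 values of 127 occupy positions 1–2 → average rank (1+2)/2 = 1.5.
The 3 values of 135 occupy positions 4–6 → average rank 5.
Jon has value 156 mmHg → rank 8.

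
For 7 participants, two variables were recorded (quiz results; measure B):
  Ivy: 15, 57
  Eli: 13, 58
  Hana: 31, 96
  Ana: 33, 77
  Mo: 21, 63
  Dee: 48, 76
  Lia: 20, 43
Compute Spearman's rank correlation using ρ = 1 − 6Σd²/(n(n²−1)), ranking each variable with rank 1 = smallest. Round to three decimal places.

Ranks of variable 1: 2, 1, 5, 6, 4, 7, 3
Ranks of variable 2: 2, 3, 7, 6, 4, 5, 1
d = r₁ − r₂: 0, -2, -2, 0, 0, 2, 2
d²: 0, 4, 4, 0, 0, 4, 4; Σd² = 16
ρ = 1 − 6·16/(7·48) = 1 − 96/336 = 0.714

0.714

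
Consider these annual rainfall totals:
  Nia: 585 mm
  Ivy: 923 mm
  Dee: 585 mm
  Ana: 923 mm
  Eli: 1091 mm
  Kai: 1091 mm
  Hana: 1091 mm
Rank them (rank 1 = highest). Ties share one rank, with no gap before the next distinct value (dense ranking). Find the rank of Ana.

2

Sorted (descending): 1091, 1091, 1091, 923, 923, 585, 585
The 3 values of 1091 share dense rank 1.
The 2 values of 923 share dense rank 2.
The 2 values of 585 share dense rank 3.
Ana has value 923 mm → rank 2.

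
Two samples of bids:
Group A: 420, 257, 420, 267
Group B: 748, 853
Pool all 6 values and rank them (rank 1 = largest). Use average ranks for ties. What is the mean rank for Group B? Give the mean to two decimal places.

1.50

Sorted (descending): 853, 748, 420, 420, 267, 257
The 2 values of 420 occupy positions 3–4 → average rank (3+4)/2 = 3.5.
Group B values → pooled ranks: 748→2, 853→1
Mean rank = (2 + 1) / 2 = 1.50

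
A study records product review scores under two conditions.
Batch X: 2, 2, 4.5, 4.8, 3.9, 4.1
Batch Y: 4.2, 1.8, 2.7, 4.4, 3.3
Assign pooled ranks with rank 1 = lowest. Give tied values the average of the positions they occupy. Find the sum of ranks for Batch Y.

27

Sorted (ascending): 1.8, 2, 2, 2.7, 3.3, 3.9, 4.1, 4.2, 4.4, 4.5, 4.8
The 2 values of 2 occupy positions 2–3 → average rank (2+3)/2 = 2.5.
Batch Y values → pooled ranks: 4.2→8, 1.8→1, 2.7→4, 4.4→9, 3.3→5
Rank sum = 8 + 1 + 4 + 9 + 5 = 27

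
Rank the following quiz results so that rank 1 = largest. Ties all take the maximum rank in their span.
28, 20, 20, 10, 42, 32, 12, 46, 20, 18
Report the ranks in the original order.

4, 7, 7, 10, 2, 3, 9, 1, 7, 8

Sorted (descending): 46, 42, 32, 28, 20, 20, 20, 18, 12, 10
The 3 values of 20 occupy positions 5–7 → each gets rank 7.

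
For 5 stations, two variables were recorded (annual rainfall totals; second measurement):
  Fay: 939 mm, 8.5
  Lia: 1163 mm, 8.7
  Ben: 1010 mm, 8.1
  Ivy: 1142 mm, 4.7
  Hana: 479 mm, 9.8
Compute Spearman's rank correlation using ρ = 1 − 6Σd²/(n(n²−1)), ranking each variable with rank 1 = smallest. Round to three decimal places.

Ranks of variable 1: 2, 5, 3, 4, 1
Ranks of variable 2: 3, 4, 2, 1, 5
d = r₁ − r₂: -1, 1, 1, 3, -4
d²: 1, 1, 1, 9, 16; Σd² = 28
ρ = 1 − 6·28/(5·24) = 1 − 168/120 = -0.400

-0.400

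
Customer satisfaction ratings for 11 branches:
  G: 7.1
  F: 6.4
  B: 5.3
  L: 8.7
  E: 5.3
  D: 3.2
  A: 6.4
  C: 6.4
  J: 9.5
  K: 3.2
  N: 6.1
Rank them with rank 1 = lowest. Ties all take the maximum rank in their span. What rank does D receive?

Sorted (ascending): 3.2, 3.2, 5.3, 5.3, 6.1, 6.4, 6.4, 6.4, 7.1, 8.7, 9.5
The 2 values of 3.2 occupy positions 1–2 → each gets rank 2.
The 2 values of 5.3 occupy positions 3–4 → each gets rank 4.
The 3 values of 6.4 occupy positions 6–8 → each gets rank 8.
D has value 3.2 → rank 2.

2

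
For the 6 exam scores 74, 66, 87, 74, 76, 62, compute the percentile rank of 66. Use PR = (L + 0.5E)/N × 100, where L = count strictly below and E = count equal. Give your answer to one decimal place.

N = 6.
Strictly below 66: 1. Equal to 66: 1.
PR = (1 + 0.5·1)/6 × 100 = 25.0

25.0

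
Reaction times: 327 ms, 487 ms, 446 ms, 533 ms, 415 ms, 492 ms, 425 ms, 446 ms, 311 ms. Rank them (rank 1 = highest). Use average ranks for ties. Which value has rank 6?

425

Sorted (descending): 533, 492, 487, 446, 446, 425, 415, 327, 311
The 2 values of 446 occupy positions 4–5 → average rank (4+5)/2 = 4.5.
Rank 6 → value 425.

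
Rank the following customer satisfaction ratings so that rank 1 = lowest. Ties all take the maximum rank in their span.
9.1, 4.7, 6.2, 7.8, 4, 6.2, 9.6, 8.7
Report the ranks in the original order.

7, 2, 4, 5, 1, 4, 8, 6

Sorted (ascending): 4, 4.7, 6.2, 6.2, 7.8, 8.7, 9.1, 9.6
The 2 values of 6.2 occupy positions 3–4 → each gets rank 4.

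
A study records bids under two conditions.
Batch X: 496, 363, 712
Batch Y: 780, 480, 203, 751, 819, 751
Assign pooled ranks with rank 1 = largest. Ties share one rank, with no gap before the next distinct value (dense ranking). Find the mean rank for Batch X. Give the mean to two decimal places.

Sorted (descending): 819, 780, 751, 751, 712, 496, 480, 363, 203
The 2 values of 751 share dense rank 3.
Remaining distinct values take the next consecutive integers.
Batch X values → pooled ranks: 496→5, 363→7, 712→4
Mean rank = (5 + 7 + 4) / 3 = 5.33

5.33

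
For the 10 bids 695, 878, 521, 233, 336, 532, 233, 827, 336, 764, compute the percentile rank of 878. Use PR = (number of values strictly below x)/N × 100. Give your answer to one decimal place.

N = 10.
Strictly below 878: 9. Equal to 878: 1.
PR = 9/10 × 100 = 90.0

90.0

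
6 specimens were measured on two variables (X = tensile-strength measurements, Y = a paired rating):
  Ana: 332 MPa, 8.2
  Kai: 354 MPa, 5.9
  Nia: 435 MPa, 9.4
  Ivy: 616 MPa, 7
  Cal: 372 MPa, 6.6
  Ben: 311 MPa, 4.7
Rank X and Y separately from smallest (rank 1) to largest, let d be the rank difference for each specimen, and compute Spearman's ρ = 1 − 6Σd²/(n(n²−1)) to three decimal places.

0.543

Ranks of variable 1: 2, 3, 5, 6, 4, 1
Ranks of variable 2: 5, 2, 6, 4, 3, 1
d = r₁ − r₂: -3, 1, -1, 2, 1, 0
d²: 9, 1, 1, 4, 1, 0; Σd² = 16
ρ = 1 − 6·16/(6·35) = 1 − 96/210 = 0.543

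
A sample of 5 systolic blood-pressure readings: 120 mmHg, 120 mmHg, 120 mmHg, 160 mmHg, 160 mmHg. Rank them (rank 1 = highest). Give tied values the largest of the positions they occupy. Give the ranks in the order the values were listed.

Sorted (descending): 160, 160, 120, 120, 120
The 2 values of 160 occupy positions 1–2 → each gets rank 2.
The 3 values of 120 occupy positions 3–5 → each gets rank 5.

5, 5, 5, 2, 2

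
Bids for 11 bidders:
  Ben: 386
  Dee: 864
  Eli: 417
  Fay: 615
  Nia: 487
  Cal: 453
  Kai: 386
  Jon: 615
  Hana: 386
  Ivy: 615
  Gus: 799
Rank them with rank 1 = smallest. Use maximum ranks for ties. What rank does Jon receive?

9

Sorted (ascending): 386, 386, 386, 417, 453, 487, 615, 615, 615, 799, 864
The 3 values of 386 occupy positions 1–3 → each gets rank 3.
The 3 values of 615 occupy positions 7–9 → each gets rank 9.
Jon has value 615 → rank 9.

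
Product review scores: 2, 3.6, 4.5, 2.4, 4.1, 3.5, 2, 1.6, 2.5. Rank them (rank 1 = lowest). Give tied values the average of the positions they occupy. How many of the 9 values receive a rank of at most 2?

Sorted (ascending): 1.6, 2, 2, 2.4, 2.5, 3.5, 3.6, 4.1, 4.5
The 2 values of 2 occupy positions 2–3 → average rank (2+3)/2 = 2.5.
Ranks ≤ 2: {1} → 1 value.

1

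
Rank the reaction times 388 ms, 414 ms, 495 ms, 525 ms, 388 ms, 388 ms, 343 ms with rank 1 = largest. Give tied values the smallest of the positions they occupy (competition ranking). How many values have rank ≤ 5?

6

Sorted (descending): 525, 495, 414, 388, 388, 388, 343
The 3 values of 388 occupy positions 4–6 → each gets rank 4.
Ranks ≤ 5: {1, 2, 3, 4, 4, 4} → 6 values.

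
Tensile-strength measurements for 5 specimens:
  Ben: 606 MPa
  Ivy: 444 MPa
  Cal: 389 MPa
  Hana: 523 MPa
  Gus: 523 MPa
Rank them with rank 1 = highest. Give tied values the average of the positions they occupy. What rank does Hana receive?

Sorted (descending): 606, 523, 523, 444, 389
The 2 values of 523 occupy positions 2–3 → average rank (2+3)/2 = 2.5.
Hana has value 523 MPa → rank 2.5.

2.5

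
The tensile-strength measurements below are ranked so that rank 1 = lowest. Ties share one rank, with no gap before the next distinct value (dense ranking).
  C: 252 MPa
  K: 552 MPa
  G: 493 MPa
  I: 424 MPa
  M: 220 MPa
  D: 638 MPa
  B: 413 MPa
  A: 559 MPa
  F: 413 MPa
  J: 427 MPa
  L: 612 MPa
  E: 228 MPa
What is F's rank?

4

Sorted (ascending): 220, 228, 252, 413, 413, 424, 427, 493, 552, 559, 612, 638
The 2 values of 413 share dense rank 4.
Remaining distinct values take the next consecutive integers.
F has value 413 MPa → rank 4.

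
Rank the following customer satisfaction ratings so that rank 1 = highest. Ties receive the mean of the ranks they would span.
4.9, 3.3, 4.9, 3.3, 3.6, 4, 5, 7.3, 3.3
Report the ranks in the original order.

3.5, 8, 3.5, 8, 6, 5, 2, 1, 8

Sorted (descending): 7.3, 5, 4.9, 4.9, 4, 3.6, 3.3, 3.3, 3.3
The 2 values of 4.9 occupy positions 3–4 → average rank (3+4)/2 = 3.5.
The 3 values of 3.3 occupy positions 7–9 → average rank 8.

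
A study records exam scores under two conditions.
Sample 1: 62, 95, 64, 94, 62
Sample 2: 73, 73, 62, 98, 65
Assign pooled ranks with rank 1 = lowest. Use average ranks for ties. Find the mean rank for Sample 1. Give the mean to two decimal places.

5.00

Sorted (ascending): 62, 62, 62, 64, 65, 73, 73, 94, 95, 98
The 3 values of 62 occupy positions 1–3 → average rank 2.
The 2 values of 73 occupy positions 6–7 → average rank (6+7)/2 = 6.5.
Sample 1 values → pooled ranks: 62→2, 95→9, 64→4, 94→8, 62→2
Mean rank = (2 + 9 + 4 + 8 + 2) / 5 = 5.00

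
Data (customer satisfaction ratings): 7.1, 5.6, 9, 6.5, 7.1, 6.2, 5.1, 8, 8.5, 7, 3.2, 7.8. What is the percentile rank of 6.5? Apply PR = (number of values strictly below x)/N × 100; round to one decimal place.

33.3

N = 12.
Strictly below 6.5: 4. Equal to 6.5: 1.
PR = 4/12 × 100 = 33.3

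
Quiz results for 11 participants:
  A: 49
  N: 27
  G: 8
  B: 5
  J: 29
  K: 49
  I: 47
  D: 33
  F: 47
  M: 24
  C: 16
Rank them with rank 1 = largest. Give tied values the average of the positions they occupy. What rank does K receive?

1.5

Sorted (descending): 49, 49, 47, 47, 33, 29, 27, 24, 16, 8, 5
The 2 values of 49 occupy positions 1–2 → average rank (1+2)/2 = 1.5.
The 2 values of 47 occupy positions 3–4 → average rank (3+4)/2 = 3.5.
K has value 49 → rank 1.5.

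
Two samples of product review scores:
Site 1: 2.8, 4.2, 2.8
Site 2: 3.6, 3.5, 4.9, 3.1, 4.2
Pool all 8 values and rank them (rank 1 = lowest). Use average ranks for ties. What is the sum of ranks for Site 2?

Sorted (ascending): 2.8, 2.8, 3.1, 3.5, 3.6, 4.2, 4.2, 4.9
The 2 values of 2.8 occupy positions 1–2 → average rank (1+2)/2 = 1.5.
The 2 values of 4.2 occupy positions 6–7 → average rank (6+7)/2 = 6.5.
Site 2 values → pooled ranks: 3.6→5, 3.5→4, 4.9→8, 3.1→3, 4.2→6.5
Rank sum = 5 + 4 + 8 + 3 + 6.5 = 26.5

26.5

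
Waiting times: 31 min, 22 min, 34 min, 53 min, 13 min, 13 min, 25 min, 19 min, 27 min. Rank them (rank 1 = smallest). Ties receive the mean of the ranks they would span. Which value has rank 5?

Sorted (ascending): 13, 13, 19, 22, 25, 27, 31, 34, 53
The 2 values of 13 occupy positions 1–2 → average rank (1+2)/2 = 1.5.
Rank 5 → value 25.

25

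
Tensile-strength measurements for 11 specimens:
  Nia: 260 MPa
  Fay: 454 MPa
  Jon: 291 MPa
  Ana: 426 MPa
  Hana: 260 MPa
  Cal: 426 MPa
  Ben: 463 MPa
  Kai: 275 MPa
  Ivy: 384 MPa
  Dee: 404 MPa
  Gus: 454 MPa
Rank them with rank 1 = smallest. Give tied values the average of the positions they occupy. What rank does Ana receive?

7.5

Sorted (ascending): 260, 260, 275, 291, 384, 404, 426, 426, 454, 454, 463
The 2 values of 260 occupy positions 1–2 → average rank (1+2)/2 = 1.5.
The 2 values of 426 occupy positions 7–8 → average rank (7+8)/2 = 7.5.
The 2 values of 454 occupy positions 9–10 → average rank (9+10)/2 = 9.5.
Ana has value 426 MPa → rank 7.5.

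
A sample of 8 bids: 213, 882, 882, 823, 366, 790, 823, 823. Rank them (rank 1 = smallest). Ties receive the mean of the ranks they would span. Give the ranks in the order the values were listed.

1, 7.5, 7.5, 5, 2, 3, 5, 5

Sorted (ascending): 213, 366, 790, 823, 823, 823, 882, 882
The 3 values of 823 occupy positions 4–6 → average rank 5.
The 2 values of 882 occupy positions 7–8 → average rank (7+8)/2 = 7.5.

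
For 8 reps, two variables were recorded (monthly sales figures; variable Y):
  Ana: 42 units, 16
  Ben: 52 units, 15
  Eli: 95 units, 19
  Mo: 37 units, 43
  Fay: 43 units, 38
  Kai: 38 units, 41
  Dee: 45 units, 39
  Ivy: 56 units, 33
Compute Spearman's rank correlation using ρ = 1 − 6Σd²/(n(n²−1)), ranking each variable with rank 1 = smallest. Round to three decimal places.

-0.619

Ranks of variable 1: 3, 6, 8, 1, 4, 2, 5, 7
Ranks of variable 2: 2, 1, 3, 8, 5, 7, 6, 4
d = r₁ − r₂: 1, 5, 5, -7, -1, -5, -1, 3
d²: 1, 25, 25, 49, 1, 25, 1, 9; Σd² = 136
ρ = 1 − 6·136/(8·63) = 1 − 816/504 = -0.619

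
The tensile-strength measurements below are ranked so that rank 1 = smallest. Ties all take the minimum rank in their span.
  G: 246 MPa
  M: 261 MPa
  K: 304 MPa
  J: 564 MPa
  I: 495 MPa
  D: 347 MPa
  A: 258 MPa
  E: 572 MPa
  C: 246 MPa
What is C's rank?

1

Sorted (ascending): 246, 246, 258, 261, 304, 347, 495, 564, 572
The 2 values of 246 occupy positions 1–2 → each gets rank 1.
C has value 246 MPa → rank 1.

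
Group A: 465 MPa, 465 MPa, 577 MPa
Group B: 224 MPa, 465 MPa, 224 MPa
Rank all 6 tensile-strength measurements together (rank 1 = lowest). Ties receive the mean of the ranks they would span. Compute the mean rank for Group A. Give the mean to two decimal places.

Sorted (ascending): 224, 224, 465, 465, 465, 577
The 2 values of 224 occupy positions 1–2 → average rank (1+2)/2 = 1.5.
The 3 values of 465 occupy positions 3–5 → average rank 4.
Group A values → pooled ranks: 465→4, 465→4, 577→6
Mean rank = (4 + 4 + 6) / 3 = 4.67

4.67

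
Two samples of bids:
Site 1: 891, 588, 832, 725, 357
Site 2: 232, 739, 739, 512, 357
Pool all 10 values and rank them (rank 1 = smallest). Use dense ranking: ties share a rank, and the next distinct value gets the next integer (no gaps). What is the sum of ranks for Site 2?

Sorted (ascending): 232, 357, 357, 512, 588, 725, 739, 739, 832, 891
The 2 values of 357 share dense rank 2.
The 2 values of 739 share dense rank 6.
Remaining distinct values take the next consecutive integers.
Site 2 values → pooled ranks: 232→1, 739→6, 739→6, 512→3, 357→2
Rank sum = 1 + 6 + 6 + 3 + 2 = 18

18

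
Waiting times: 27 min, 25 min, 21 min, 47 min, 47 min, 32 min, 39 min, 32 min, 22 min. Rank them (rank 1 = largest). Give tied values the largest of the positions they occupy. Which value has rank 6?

27

Sorted (descending): 47, 47, 39, 32, 32, 27, 25, 22, 21
The 2 values of 47 occupy positions 1–2 → each gets rank 2.
The 2 values of 32 occupy positions 4–5 → each gets rank 5.
Rank 6 → value 27.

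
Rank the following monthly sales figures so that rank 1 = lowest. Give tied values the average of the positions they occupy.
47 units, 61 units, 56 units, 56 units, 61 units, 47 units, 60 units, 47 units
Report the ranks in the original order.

Sorted (ascending): 47, 47, 47, 56, 56, 60, 61, 61
The 3 values of 47 occupy positions 1–3 → average rank 2.
The 2 values of 56 occupy positions 4–5 → average rank (4+5)/2 = 4.5.
The 2 values of 61 occupy positions 7–8 → average rank (7+8)/2 = 7.5.

2, 7.5, 4.5, 4.5, 7.5, 2, 6, 2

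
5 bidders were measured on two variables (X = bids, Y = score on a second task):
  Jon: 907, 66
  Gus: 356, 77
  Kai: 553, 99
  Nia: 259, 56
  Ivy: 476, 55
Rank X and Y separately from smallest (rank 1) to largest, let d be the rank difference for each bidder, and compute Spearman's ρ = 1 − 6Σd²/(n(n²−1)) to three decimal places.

0.300

Ranks of variable 1: 5, 2, 4, 1, 3
Ranks of variable 2: 3, 4, 5, 2, 1
d = r₁ − r₂: 2, -2, -1, -1, 2
d²: 4, 4, 1, 1, 4; Σd² = 14
ρ = 1 − 6·14/(5·24) = 1 − 84/120 = 0.300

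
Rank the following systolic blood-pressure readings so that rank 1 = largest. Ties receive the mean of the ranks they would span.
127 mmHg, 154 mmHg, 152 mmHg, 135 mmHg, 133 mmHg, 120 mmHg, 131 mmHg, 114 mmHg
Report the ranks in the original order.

6, 1, 2, 3, 4, 7, 5, 8

Sorted (descending): 154, 152, 135, 133, 131, 127, 120, 114
No ties — each value takes its position as its rank.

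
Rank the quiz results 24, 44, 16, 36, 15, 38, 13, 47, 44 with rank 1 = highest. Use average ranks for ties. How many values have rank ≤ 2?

1

Sorted (descending): 47, 44, 44, 38, 36, 24, 16, 15, 13
The 2 values of 44 occupy positions 2–3 → average rank (2+3)/2 = 2.5.
Ranks ≤ 2: {1} → 1 value.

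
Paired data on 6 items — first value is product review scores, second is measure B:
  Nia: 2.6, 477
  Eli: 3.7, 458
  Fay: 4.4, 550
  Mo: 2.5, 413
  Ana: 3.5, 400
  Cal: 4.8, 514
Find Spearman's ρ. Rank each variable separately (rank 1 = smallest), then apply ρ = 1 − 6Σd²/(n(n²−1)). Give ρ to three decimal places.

Ranks of variable 1: 2, 4, 5, 1, 3, 6
Ranks of variable 2: 4, 3, 6, 2, 1, 5
d = r₁ − r₂: -2, 1, -1, -1, 2, 1
d²: 4, 1, 1, 1, 4, 1; Σd² = 12
ρ = 1 − 6·12/(6·35) = 1 − 72/210 = 0.657

0.657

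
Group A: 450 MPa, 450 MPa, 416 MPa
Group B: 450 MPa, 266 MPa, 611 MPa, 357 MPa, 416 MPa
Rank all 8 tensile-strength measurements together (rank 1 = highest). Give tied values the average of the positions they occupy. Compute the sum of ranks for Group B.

24.5

Sorted (descending): 611, 450, 450, 450, 416, 416, 357, 266
The 3 values of 450 occupy positions 2–4 → average rank 3.
The 2 values of 416 occupy positions 5–6 → average rank (5+6)/2 = 5.5.
Group B values → pooled ranks: 450→3, 266→8, 611→1, 357→7, 416→5.5
Rank sum = 3 + 8 + 1 + 7 + 5.5 = 24.5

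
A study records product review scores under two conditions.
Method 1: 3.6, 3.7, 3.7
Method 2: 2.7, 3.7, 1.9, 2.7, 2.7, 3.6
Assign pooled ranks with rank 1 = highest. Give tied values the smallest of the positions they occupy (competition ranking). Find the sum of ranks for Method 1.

Sorted (descending): 3.7, 3.7, 3.7, 3.6, 3.6, 2.7, 2.7, 2.7, 1.9
The 3 values of 3.7 occupy positions 1–3 → each gets rank 1.
The 2 values of 3.6 occupy positions 4–5 → each gets rank 4.
The 3 values of 2.7 occupy positions 6–8 → each gets rank 6.
Method 1 values → pooled ranks: 3.6→4, 3.7→1, 3.7→1
Rank sum = 4 + 1 + 1 = 6

6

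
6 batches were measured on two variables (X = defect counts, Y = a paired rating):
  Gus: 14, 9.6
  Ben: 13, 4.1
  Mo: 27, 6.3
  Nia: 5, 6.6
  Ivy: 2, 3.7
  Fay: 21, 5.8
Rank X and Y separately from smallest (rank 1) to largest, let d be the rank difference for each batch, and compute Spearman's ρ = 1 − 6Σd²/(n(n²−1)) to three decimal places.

Ranks of variable 1: 4, 3, 6, 2, 1, 5
Ranks of variable 2: 6, 2, 4, 5, 1, 3
d = r₁ − r₂: -2, 1, 2, -3, 0, 2
d²: 4, 1, 4, 9, 0, 4; Σd² = 22
ρ = 1 − 6·22/(6·35) = 1 − 132/210 = 0.371

0.371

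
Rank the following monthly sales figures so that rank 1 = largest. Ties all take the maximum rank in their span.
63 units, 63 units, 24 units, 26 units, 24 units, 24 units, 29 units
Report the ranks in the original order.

Sorted (descending): 63, 63, 29, 26, 24, 24, 24
The 2 values of 63 occupy positions 1–2 → each gets rank 2.
The 3 values of 24 occupy positions 5–7 → each gets rank 7.

2, 2, 7, 4, 7, 7, 3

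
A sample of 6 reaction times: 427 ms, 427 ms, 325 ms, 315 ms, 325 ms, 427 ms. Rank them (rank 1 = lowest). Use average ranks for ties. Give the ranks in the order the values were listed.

5, 5, 2.5, 1, 2.5, 5

Sorted (ascending): 315, 325, 325, 427, 427, 427
The 2 values of 325 occupy positions 2–3 → average rank (2+3)/2 = 2.5.
The 3 values of 427 occupy positions 4–6 → average rank 5.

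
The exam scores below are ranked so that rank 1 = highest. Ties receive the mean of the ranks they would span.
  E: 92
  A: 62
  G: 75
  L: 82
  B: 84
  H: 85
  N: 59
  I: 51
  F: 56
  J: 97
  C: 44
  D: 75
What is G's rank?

6.5

Sorted (descending): 97, 92, 85, 84, 82, 75, 75, 62, 59, 56, 51, 44
The 2 values of 75 occupy positions 6–7 → average rank (6+7)/2 = 6.5.
G has value 75 → rank 6.5.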